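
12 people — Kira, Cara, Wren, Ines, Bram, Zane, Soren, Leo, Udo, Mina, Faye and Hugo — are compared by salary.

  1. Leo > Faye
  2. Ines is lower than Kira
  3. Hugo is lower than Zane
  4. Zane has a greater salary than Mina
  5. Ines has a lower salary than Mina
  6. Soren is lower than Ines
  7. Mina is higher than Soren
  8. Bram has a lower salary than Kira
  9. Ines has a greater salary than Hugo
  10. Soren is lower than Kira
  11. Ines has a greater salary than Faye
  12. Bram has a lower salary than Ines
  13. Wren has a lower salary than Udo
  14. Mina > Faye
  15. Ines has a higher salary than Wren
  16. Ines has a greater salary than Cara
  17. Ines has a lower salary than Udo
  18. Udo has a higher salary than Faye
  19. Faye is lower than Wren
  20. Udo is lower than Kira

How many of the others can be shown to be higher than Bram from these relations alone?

5

From Bram the given relations immediately reach Ines, Kira.
From those, Mina, Udo — 4 in total.
From those, Zane — 5 in total.
No other element is forced above Bram by the given relations, so the count is 5.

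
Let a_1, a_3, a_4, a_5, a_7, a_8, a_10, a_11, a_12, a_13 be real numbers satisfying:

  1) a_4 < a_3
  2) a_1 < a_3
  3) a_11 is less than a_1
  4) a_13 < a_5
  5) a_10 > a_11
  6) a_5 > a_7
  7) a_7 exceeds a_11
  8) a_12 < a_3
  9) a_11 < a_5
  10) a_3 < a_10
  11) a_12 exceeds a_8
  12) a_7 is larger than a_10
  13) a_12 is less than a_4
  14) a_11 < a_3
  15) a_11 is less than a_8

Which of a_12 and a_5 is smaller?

a_12

The relevant relations are a_12 < a_4; a_4 < a_3; a_3 < a_10; a_10 < a_7; a_7 < a_5.
Together: a_12 < a_4 < a_3 < a_10 < a_7 < a_5.
So a_12 < a_5; a_12 is the smaller of the two.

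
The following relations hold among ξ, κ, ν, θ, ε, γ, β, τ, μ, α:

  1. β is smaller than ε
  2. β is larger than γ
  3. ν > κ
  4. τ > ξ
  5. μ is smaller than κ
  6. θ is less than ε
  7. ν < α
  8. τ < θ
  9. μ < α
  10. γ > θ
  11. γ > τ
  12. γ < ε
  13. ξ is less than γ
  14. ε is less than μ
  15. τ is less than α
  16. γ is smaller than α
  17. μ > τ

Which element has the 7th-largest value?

The consecutive relations fix a unique order: ξ < τ < θ < γ < β < ε < μ < κ < ν < α.
The 7th largest is γ.

γ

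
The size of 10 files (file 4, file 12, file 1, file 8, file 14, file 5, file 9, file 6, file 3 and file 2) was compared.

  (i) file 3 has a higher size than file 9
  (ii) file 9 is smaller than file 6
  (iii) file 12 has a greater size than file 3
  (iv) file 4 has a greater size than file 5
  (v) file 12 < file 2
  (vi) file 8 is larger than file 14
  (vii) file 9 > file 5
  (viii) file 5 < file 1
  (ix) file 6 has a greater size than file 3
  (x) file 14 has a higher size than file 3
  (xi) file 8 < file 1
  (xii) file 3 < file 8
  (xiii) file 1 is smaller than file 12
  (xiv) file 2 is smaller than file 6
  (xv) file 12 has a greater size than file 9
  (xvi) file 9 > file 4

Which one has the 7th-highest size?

Piecing the relations together gives one ordering: file 5 < file 4 < file 9 < file 3 < file 14 < file 8 < file 1 < file 12 < file 2 < file 6.
Counting 7 from the largest end gives file 3.

file 3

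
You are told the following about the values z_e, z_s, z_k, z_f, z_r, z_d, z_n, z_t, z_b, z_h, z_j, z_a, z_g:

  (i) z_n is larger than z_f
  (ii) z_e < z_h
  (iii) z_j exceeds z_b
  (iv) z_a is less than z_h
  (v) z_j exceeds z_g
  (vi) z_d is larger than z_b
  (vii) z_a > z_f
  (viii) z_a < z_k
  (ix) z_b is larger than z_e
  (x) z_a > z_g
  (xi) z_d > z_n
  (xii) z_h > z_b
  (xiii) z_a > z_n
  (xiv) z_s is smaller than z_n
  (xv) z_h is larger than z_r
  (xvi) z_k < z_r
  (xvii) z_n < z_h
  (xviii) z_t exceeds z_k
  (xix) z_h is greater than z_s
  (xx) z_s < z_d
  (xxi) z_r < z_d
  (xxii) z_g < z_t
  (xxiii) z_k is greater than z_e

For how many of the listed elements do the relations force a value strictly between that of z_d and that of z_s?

4

Chaining upward from z_s reaches: z_n, z_a, z_k, z_r, z_h, z_t.
Chaining downward from z_d reaches: z_e, z_g, z_b, z_f, z_n, z_a, z_k, z_r.
Strictly between z_s and z_d are those in both lists: z_n, z_a, z_k, z_r — 4 elements.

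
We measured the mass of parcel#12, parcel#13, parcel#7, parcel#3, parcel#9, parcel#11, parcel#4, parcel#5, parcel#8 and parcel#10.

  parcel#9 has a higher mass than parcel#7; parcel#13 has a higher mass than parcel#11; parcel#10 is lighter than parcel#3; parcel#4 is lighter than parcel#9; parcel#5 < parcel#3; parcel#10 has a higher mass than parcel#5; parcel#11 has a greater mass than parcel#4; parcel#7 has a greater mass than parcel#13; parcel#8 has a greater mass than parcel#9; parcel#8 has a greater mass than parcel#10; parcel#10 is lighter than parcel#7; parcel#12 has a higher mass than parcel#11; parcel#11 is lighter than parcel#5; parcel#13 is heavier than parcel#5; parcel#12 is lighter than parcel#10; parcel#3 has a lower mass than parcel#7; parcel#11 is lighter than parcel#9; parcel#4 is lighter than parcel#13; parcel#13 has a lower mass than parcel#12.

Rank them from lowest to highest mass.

parcel#4 < parcel#11 < parcel#5 < parcel#13 < parcel#12 < parcel#10 < parcel#3 < parcel#7 < parcel#9 < parcel#8

Each adjacent pair is fixed by a given relation: parcel#4 < parcel#11; parcel#11 < parcel#5; parcel#5 < parcel#13; parcel#13 < parcel#12; parcel#12 < parcel#10; parcel#10 < parcel#3; parcel#3 < parcel#7; parcel#7 < parcel#9; parcel#9 < parcel#8. Chaining them end to end gives the full order.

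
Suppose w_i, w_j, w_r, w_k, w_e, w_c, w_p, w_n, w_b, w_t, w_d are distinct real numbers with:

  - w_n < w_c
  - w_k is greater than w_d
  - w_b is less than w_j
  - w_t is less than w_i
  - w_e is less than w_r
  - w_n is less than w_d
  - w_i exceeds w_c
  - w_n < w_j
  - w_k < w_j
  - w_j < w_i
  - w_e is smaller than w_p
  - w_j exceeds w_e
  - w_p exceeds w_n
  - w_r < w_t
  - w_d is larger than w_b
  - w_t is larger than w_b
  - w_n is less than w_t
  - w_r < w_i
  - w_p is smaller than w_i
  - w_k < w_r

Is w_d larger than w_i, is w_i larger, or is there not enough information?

w_i

w_d < w_k and w_k < w_r give w_d < w_r.
With w_r < w_t: w_d < w_k < w_r < w_t.
Then w_t < w_i extends the chain to w_i.
So w_i is larger.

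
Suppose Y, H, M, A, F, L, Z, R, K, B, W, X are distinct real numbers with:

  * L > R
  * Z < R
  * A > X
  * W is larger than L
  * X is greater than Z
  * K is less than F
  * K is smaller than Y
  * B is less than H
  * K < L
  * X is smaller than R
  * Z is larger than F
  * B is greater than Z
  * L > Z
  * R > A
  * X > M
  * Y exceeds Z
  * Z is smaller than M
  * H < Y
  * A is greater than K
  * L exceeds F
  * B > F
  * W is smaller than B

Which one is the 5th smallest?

X

Chaining the given pairs: K < F < Z < M < X < A < R < L < W < B < H < Y.
Counting 5 from the smallest end gives X.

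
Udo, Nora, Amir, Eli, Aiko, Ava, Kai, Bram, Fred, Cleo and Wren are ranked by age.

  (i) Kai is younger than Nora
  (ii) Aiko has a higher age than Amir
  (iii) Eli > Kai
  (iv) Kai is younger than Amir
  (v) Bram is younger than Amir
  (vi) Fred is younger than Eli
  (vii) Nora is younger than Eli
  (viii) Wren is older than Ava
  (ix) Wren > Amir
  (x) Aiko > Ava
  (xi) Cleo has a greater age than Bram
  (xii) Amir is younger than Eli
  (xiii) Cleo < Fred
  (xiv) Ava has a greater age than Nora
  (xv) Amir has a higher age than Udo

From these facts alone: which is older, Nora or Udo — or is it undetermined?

undetermined

Following every chain through Nora: above Nora we get Eli, Ava, Aiko, Wren; below Nora we get Kai.
Udo is not reached, and no chain runs the other way from Udo to Nora.
So the given relations leave the order of Nora and Udo undetermined.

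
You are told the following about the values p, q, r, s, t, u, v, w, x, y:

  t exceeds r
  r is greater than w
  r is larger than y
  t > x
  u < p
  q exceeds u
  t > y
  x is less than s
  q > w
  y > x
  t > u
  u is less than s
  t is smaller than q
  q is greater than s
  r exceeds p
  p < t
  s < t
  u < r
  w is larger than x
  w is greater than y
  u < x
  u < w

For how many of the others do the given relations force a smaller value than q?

Directly below q: u, w, s, t.
One step further: x, y, p, r (8 so far).
Nothing else is reachable below q; 8 in all.

8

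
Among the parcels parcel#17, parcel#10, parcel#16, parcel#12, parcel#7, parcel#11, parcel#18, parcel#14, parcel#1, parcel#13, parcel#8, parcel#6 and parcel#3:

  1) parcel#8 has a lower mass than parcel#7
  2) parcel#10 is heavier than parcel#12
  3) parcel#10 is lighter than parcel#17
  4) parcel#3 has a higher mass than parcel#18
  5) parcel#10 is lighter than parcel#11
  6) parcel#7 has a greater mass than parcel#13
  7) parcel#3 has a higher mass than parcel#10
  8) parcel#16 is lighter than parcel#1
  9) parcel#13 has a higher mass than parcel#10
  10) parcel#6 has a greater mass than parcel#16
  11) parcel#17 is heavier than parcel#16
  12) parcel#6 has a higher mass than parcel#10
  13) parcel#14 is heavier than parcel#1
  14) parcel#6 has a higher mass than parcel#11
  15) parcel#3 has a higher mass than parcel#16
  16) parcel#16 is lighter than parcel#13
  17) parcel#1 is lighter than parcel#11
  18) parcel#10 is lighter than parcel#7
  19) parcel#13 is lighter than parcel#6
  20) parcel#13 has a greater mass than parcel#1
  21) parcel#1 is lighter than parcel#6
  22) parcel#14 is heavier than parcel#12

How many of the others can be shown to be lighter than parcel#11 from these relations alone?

From parcel#11 the given relations immediately reach parcel#1, parcel#10.
From those, parcel#16, parcel#12 — 4 in total.
Nothing else is reachable below parcel#11; 4 in all.

4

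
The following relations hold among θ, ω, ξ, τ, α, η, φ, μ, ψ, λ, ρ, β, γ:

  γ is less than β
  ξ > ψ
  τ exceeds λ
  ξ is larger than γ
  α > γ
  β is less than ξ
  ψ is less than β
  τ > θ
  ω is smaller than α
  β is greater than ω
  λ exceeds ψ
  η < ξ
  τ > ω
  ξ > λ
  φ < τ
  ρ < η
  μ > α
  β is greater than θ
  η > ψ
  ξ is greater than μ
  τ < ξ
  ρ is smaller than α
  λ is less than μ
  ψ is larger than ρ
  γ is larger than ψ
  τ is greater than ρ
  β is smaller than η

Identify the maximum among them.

Chaining downward from ξ: directly below it, ψ, γ, λ, μ, τ, β, η; then ρ, ω, θ, φ, α.
That covers every other element, and nothing is given above ξ, so ξ is the maximum.

ξ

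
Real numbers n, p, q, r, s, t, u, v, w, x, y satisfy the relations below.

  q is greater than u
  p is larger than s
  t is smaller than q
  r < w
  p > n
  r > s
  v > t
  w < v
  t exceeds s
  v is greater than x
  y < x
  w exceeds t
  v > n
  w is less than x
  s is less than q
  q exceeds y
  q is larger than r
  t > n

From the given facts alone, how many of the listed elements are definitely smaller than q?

6

Directly below q: s, u, t, y, r.
One step further: n (6 so far).
Nothing else is reachable below q; 6 in all.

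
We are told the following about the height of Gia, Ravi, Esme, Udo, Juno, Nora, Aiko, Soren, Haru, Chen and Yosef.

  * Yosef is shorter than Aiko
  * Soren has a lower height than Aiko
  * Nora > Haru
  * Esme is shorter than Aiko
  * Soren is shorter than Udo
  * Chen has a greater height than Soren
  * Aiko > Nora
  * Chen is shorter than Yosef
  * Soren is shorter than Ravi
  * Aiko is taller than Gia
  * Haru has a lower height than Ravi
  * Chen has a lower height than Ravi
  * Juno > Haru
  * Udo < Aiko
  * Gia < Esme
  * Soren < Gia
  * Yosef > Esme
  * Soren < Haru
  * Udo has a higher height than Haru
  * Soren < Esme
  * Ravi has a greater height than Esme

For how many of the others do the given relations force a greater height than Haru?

5

From Haru the given relations immediately reach Nora, Juno, Udo, Ravi.
From those, Aiko — 5 in total.
No other element is forced above Haru by the given relations, so the count is 5.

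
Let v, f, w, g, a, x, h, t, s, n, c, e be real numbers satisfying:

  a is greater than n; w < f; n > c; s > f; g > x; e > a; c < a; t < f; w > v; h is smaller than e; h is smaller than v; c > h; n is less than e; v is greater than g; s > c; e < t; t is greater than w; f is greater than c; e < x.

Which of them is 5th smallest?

The consecutive relations fix a unique order: h < c < n < a < e < x < g < v < w < t < f < s.
Counting 5 from the smallest end gives e.

e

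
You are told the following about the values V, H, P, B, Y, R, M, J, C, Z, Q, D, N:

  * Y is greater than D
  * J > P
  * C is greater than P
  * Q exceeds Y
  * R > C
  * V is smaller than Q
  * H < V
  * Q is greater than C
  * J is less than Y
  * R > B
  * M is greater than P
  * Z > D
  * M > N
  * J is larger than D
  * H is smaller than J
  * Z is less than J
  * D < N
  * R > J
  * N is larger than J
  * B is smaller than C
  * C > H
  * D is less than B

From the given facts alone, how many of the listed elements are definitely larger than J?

Directly above J: Y, N, R.
One step further: Q, M (5 so far).
Nothing else is reachable above J; 5 in all.

5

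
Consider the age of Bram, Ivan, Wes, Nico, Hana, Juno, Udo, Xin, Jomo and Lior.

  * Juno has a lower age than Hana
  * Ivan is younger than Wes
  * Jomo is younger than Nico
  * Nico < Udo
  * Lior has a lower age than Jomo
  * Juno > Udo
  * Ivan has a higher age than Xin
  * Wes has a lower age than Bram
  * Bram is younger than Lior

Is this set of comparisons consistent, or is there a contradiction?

consistent

Every relation is compatible with Xin < Ivan < Wes < Bram < Lior < Jomo < Nico < Udo < Juno < Hana; the set is consistent.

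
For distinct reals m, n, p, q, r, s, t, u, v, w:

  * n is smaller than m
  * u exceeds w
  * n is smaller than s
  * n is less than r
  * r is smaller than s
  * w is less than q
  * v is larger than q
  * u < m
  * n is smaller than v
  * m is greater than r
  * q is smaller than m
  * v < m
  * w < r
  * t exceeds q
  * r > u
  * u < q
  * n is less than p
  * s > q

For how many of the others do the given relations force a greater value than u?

From u the given relations immediately reach r, q, m.
From those, s, t, v — 6 in total.
No other element is forced above u by the given relations, so the count is 6.

6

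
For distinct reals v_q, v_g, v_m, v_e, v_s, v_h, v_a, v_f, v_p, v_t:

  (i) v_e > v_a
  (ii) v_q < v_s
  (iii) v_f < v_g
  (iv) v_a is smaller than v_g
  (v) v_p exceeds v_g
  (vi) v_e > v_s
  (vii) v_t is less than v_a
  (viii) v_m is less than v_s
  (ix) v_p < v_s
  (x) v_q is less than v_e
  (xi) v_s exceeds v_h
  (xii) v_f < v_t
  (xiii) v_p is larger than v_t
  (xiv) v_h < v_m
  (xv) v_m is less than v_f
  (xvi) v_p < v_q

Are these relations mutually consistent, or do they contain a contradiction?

consistent

The single ordering v_h < v_m < v_f < v_t < v_a < v_g < v_p < v_q < v_s < v_e satisfies every listed relation, so no contradiction arises.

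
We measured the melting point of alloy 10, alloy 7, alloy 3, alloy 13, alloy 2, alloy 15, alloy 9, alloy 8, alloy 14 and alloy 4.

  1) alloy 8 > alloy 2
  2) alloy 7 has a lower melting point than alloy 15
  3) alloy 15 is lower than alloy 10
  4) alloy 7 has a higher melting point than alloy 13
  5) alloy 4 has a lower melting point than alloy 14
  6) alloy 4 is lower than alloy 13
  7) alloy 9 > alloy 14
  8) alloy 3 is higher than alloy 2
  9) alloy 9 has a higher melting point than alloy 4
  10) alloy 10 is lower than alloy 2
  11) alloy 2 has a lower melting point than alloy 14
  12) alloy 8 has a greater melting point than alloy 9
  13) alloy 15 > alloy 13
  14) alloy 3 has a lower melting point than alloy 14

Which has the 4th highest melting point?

alloy 3

Chaining the given pairs: alloy 4 < alloy 13 < alloy 7 < alloy 15 < alloy 10 < alloy 2 < alloy 3 < alloy 14 < alloy 9 < alloy 8.
The 4th largest is alloy 3.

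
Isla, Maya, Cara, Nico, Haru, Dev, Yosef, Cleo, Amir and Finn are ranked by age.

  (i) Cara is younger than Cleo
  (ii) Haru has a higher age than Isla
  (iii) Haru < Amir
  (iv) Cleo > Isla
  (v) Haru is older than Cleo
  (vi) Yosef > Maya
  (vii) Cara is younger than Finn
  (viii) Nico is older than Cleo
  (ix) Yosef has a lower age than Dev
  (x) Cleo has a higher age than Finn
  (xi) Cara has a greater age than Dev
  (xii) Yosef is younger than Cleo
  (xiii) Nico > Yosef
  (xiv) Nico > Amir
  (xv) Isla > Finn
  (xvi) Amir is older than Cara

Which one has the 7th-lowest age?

Piecing the relations together gives one ordering: Maya < Yosef < Dev < Cara < Finn < Isla < Cleo < Haru < Amir < Nico.
Counting 7 from the smallest end gives Cleo.

Cleo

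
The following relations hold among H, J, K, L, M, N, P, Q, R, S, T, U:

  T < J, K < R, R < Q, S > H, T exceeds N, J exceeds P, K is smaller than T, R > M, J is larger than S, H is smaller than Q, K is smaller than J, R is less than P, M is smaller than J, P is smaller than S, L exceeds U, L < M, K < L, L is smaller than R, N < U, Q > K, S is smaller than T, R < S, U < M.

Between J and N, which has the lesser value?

N

The relevant relations are N < U; U < L; L < M; M < R; R < P; P < S; S < T; T < J.
Chaining these gives N < U < L < M < R < P < S < T < J.
So N < J; N is the smaller of the two.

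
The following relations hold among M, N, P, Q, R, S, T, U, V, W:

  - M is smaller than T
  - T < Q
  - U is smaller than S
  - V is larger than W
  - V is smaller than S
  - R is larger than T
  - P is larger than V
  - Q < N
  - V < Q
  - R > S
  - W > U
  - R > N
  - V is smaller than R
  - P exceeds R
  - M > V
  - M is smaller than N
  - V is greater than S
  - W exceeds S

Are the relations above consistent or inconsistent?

inconsistent

Chaining the given relations yields S < W < V, so S < V. But one relation states V < S. These cannot both hold.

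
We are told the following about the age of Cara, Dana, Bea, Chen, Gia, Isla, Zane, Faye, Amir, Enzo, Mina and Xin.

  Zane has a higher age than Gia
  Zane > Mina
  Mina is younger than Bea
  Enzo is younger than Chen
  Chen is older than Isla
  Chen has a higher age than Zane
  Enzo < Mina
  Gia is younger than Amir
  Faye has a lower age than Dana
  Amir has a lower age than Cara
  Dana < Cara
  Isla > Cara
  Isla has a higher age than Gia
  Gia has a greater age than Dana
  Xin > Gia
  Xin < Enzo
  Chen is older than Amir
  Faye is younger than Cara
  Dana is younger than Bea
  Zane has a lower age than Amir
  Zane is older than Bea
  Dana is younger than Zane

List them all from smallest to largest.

The consecutive links are each given: Faye < Dana; Dana < Gia; Gia < Xin; Xin < Enzo; Enzo < Mina; Mina < Bea; Bea < Zane; Zane < Amir; Amir < Cara; Cara < Isla; Isla < Chen.

Faye < Dana < Gia < Xin < Enzo < Mina < Bea < Zane < Amir < Cara < Isla < Chen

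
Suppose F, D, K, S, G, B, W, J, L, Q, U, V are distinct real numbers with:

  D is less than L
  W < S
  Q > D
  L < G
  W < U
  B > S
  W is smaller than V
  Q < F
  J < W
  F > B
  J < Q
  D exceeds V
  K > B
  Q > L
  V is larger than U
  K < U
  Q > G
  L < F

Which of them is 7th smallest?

V

Chaining the given pairs: J < W < S < B < K < U < V < D < L < G < Q < F.
The 7th smallest is V.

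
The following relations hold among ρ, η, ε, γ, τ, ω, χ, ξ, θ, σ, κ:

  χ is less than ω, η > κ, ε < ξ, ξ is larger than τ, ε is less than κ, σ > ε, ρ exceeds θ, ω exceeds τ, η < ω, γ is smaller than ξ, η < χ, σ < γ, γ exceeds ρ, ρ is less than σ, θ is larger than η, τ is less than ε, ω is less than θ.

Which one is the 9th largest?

κ

Chaining the given pairs: τ < ε < κ < η < χ < ω < θ < ρ < σ < γ < ξ.
The 9th largest is κ.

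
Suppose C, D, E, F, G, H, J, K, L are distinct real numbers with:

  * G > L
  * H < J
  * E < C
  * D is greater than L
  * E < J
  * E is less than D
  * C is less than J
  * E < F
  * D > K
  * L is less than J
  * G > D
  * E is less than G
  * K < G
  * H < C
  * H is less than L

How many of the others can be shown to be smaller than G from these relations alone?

From G the given relations immediately reach E, K, L, D.
From those, H — 5 in total.
Nothing else is reachable below G; 5 in all.

5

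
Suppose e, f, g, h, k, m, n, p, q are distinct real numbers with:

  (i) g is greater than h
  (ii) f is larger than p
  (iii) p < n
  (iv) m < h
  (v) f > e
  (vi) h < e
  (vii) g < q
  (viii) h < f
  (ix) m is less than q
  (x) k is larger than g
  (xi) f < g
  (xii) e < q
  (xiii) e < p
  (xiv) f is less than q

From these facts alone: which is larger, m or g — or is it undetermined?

g

m < h and h < e give m < e.
Then e < f extends the chain to f.
Then f < g extends the chain to g.
So g is larger.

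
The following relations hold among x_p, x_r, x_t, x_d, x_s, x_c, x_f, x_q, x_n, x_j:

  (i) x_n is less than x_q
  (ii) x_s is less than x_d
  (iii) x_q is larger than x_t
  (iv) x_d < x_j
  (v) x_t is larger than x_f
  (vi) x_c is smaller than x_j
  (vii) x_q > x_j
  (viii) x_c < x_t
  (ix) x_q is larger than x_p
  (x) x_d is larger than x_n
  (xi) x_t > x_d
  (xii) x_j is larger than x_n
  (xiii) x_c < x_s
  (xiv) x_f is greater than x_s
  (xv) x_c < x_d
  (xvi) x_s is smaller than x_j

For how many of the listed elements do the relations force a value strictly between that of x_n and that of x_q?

3

Chaining upward from x_n reaches: x_d, x_j, x_t.
Chaining downward from x_q reaches: x_c, x_s, x_d, x_j, x_p, x_f, x_t.
Strictly between x_n and x_q are those in both lists: x_d, x_j, x_t — 3 elements.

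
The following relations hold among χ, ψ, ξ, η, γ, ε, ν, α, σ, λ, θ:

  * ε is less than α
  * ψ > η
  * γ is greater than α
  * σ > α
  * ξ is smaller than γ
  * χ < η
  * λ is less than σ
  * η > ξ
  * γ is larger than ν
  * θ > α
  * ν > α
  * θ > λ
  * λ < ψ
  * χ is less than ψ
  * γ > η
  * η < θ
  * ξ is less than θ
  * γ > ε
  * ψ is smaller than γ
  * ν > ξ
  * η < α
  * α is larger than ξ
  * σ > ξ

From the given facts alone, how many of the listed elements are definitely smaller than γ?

From γ the given relations immediately reach ξ, ε, η, ψ, α, ν.
From those, λ, χ — 8 in total.
No other element is forced below γ by the given relations, so the count is 8.

8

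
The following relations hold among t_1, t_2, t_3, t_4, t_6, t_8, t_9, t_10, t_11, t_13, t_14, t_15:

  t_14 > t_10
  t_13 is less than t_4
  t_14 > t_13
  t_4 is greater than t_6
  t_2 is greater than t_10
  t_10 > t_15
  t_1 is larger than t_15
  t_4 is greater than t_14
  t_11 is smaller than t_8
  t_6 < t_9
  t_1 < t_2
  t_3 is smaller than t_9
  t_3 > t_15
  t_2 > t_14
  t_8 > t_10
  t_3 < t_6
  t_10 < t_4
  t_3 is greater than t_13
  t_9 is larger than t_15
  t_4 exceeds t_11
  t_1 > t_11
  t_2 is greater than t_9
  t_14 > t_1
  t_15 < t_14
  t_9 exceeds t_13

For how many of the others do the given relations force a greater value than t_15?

From t_15 the given relations immediately reach t_10, t_1, t_3, t_9, t_14.
From those, t_8, t_6, t_2, t_4 — 9 in total.
Nothing else is reachable above t_15; 9 in all.

9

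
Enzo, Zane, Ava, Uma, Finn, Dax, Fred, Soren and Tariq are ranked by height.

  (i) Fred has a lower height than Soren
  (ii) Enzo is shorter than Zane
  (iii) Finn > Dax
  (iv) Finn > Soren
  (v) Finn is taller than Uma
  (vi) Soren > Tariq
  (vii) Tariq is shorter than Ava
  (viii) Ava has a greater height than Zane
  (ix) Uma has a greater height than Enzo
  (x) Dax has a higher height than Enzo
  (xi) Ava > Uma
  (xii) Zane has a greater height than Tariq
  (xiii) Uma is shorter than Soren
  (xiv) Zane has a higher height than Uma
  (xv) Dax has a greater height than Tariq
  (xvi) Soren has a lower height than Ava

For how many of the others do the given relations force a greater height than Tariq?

The elements the relations force above Tariq are Zane, Dax, Soren, Ava, Finn — no chain reaches any other.
That is 5.

5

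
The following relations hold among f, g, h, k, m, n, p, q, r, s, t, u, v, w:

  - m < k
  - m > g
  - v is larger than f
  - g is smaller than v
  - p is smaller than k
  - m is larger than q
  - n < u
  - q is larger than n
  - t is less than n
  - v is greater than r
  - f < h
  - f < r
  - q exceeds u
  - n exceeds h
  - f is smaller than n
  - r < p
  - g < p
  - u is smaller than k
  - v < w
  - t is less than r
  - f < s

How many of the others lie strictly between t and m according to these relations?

3

The relations place t below m. An element lies strictly between them when it is forced above t and also forced below m.
Above t: {r, v, w, p, n, u, q, k}. Below m: {f, h, g, n, u, q}.
Intersection: {n, u, q} — 3.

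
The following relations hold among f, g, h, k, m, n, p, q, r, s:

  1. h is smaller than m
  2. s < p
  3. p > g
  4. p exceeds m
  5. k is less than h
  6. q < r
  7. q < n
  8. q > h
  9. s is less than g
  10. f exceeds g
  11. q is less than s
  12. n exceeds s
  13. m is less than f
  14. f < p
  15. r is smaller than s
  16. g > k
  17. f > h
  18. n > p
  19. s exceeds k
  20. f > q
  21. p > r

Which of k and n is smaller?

k

Link the given pairs in sequence: k < h; h < q; q < s; s < g; g < p; p < n.
Together: k < h < q < s < g < p < n.
So k < n; k is the smaller of the two.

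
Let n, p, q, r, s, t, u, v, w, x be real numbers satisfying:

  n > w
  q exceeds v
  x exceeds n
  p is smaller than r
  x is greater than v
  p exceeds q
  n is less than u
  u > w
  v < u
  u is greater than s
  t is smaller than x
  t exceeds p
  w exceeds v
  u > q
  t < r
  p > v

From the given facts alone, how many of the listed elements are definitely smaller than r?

4

The elements the relations force below r are v, q, p, t — no chain reaches any other.
That is 4.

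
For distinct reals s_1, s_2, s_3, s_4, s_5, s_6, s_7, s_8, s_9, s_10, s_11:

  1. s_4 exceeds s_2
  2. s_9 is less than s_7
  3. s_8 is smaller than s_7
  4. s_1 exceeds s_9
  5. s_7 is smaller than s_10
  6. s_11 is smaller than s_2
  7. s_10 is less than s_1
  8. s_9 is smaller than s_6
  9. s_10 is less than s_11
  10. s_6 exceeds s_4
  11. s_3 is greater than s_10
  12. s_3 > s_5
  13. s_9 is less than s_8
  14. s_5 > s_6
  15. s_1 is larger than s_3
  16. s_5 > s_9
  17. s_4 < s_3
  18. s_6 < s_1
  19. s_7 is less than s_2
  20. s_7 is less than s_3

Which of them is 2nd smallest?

Piecing the relations together gives one ordering: s_9 < s_8 < s_7 < s_10 < s_11 < s_2 < s_4 < s_6 < s_5 < s_3 < s_1.
The 2nd smallest is s_8.

s_8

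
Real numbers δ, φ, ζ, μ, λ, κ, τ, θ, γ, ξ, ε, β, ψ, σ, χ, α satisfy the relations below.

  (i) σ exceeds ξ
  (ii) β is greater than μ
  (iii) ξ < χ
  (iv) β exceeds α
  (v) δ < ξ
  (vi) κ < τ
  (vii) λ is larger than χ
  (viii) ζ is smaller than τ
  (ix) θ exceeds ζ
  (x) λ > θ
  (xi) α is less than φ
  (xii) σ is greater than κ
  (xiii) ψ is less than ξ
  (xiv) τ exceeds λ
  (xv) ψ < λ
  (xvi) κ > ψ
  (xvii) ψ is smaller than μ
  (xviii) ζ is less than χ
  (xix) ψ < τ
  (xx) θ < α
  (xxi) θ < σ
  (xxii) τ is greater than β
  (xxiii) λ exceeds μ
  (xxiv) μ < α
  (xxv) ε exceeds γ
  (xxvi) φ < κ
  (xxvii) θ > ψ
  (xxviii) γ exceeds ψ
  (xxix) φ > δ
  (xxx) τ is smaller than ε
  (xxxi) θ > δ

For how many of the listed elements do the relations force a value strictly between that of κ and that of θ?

2

The relations place θ below κ. An element lies strictly between them when it is forced above θ and also forced below κ.
Above θ: {α, λ, β, φ, τ, ε, σ}. Below κ: {ψ, ζ, δ, μ, α, φ}.
Intersection: {α, φ} — 2.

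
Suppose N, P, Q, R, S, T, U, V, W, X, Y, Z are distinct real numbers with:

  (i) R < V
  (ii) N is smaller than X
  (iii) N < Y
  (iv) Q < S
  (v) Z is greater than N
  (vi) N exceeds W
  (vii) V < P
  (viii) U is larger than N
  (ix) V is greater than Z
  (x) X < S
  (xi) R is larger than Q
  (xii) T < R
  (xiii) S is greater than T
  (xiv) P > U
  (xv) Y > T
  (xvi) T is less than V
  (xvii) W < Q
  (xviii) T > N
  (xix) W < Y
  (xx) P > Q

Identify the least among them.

N is not least since W < N; Q is not least since W < Q; T is not least since N < T; Z is not least since N < Z; X is not least since N < X; R is not least since T < R; S is not least since T < S; Y is not least since W < Y; V is not least since Z < V; U is not least since N < U; P is not least since V < P.
Only W has nothing below it, so W is the least.

W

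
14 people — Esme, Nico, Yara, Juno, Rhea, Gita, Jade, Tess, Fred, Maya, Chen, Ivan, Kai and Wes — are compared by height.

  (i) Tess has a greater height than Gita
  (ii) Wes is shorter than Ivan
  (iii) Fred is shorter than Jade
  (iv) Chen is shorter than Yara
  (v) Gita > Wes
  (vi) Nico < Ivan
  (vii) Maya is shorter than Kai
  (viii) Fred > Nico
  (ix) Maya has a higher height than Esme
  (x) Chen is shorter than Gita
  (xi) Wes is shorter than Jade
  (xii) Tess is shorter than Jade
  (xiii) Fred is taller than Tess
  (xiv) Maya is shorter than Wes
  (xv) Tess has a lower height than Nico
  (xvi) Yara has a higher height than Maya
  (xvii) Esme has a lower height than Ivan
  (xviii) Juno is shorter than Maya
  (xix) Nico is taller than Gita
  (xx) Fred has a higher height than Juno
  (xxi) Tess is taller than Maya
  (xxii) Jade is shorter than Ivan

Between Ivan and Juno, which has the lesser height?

Juno

Link the given pairs in sequence: Juno < Maya; Maya < Wes; Wes < Gita; Gita < Tess; Tess < Nico; Nico < Fred; Fred < Jade; Jade < Ivan.
Together: Juno < Maya < Wes < Gita < Tess < Nico < Fred < Jade < Ivan.
So Juno < Ivan; Juno is the shorter of the two.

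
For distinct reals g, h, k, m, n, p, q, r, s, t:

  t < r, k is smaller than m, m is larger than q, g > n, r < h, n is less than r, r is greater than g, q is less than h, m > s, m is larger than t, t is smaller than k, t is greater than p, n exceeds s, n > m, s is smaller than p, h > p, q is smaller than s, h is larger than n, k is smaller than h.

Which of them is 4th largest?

Piecing the relations together gives one ordering: q < s < p < t < k < m < n < g < r < h.
The 4th largest is n.

n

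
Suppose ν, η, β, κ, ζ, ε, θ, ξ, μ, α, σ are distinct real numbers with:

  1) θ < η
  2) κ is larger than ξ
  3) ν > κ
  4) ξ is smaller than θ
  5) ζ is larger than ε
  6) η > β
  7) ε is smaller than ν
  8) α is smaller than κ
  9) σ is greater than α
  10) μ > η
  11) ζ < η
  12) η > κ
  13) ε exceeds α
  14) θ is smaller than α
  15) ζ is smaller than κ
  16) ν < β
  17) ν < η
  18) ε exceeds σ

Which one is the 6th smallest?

Piecing the relations together gives one ordering: ξ < θ < α < σ < ε < ζ < κ < ν < β < η < μ.
The 6th smallest is ζ.

ζ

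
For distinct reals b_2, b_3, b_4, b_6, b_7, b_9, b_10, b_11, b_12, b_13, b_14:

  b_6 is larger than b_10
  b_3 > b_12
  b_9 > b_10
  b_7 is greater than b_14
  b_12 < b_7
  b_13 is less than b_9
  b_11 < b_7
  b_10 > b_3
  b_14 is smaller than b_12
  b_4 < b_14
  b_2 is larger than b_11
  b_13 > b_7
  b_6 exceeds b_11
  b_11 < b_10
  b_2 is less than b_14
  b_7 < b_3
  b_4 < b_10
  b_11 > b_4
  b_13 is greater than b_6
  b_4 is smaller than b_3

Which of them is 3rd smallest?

Chaining the given pairs: b_4 < b_11 < b_2 < b_14 < b_12 < b_7 < b_3 < b_10 < b_6 < b_13 < b_9.
Counting 3 from the smallest end gives b_2.

b_2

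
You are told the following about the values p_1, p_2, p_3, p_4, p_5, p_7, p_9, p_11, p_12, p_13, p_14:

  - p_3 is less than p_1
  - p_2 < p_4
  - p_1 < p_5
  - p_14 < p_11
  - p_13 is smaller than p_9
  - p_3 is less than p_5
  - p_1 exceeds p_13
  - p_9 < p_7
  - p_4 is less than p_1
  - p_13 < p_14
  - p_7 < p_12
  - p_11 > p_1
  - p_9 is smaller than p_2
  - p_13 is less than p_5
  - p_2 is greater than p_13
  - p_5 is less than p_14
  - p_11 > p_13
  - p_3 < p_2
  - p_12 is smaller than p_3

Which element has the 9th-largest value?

p_7

Piecing the relations together gives one ordering: p_13 < p_9 < p_7 < p_12 < p_3 < p_2 < p_4 < p_1 < p_5 < p_14 < p_11.
Counting 9 from the largest end gives p_7.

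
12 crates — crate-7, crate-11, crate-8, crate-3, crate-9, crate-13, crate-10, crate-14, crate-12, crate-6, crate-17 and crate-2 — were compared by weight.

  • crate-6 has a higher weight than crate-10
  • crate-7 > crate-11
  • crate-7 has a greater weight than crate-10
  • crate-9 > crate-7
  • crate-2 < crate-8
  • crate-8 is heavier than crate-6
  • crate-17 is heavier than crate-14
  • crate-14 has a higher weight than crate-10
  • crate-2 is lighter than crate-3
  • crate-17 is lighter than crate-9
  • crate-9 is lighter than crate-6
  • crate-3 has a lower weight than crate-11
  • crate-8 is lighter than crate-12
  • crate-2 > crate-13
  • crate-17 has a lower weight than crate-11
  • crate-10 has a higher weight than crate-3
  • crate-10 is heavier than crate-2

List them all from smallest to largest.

crate-13 < crate-2 < crate-3 < crate-10 < crate-14 < crate-17 < crate-11 < crate-7 < crate-9 < crate-6 < crate-8 < crate-12

The consecutive links are each given: crate-13 < crate-2; crate-2 < crate-3; crate-3 < crate-10; crate-10 < crate-14; crate-14 < crate-17; crate-17 < crate-11; crate-11 < crate-7; crate-7 < crate-9; crate-9 < crate-6; crate-6 < crate-8; crate-8 < crate-12.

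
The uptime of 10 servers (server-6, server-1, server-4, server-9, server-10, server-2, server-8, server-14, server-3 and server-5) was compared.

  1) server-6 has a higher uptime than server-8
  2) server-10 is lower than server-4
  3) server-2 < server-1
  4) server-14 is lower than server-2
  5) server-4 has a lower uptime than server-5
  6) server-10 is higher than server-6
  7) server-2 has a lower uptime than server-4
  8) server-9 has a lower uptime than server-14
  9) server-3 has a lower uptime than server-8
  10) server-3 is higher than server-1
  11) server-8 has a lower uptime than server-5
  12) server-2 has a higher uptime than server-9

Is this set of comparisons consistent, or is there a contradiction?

Every relation is compatible with server-9 < server-14 < server-2 < server-1 < server-3 < server-8 < server-6 < server-10 < server-4 < server-5; the set is consistent.

consistent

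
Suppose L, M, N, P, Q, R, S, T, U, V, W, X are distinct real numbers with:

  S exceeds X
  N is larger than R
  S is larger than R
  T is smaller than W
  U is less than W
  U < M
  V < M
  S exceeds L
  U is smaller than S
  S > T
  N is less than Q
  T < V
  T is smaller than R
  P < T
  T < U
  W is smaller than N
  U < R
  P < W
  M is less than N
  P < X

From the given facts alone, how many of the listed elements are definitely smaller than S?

From S the given relations immediately reach T, U, L, R, X.
From those, P — 6 in total.
Nothing else is reachable below S; 6 in all.

6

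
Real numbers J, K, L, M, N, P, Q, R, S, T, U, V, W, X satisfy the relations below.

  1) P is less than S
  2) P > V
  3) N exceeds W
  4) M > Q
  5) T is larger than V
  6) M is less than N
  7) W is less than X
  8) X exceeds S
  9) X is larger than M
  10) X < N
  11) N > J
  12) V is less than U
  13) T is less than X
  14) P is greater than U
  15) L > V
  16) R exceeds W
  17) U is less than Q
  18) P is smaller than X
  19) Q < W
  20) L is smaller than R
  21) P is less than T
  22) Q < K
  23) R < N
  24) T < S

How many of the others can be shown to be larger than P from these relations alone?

From P the given relations immediately reach T, S, X.
From those, N — 4 in total.
No other element is forced above P by the given relations, so the count is 4.

4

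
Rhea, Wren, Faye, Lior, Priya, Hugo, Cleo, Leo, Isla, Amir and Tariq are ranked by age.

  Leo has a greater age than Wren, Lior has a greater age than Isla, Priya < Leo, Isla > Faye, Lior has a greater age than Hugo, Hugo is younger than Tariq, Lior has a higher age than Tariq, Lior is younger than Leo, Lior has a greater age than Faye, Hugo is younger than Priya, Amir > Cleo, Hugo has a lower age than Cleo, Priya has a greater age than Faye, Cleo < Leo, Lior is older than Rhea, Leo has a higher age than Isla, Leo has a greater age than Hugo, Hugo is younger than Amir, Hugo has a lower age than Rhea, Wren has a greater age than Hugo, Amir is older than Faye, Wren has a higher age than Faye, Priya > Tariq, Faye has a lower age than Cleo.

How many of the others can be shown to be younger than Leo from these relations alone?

9

From Leo the given relations immediately reach Hugo, Wren, Priya, Cleo, Isla, Lior.
From those, Rhea, Faye, Tariq — 9 in total.
Nothing else is reachable below Leo; 9 in all.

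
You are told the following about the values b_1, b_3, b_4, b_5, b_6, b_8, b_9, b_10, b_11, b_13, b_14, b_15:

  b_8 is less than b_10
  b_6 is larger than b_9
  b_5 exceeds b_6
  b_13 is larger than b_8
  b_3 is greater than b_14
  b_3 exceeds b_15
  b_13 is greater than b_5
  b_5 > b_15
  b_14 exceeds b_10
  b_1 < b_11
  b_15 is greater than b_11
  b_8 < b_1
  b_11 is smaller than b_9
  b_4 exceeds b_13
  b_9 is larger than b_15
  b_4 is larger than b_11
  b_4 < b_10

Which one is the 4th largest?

Piecing the relations together gives one ordering: b_8 < b_1 < b_11 < b_15 < b_9 < b_6 < b_5 < b_13 < b_4 < b_10 < b_14 < b_3.
The 4th largest is b_4.

b_4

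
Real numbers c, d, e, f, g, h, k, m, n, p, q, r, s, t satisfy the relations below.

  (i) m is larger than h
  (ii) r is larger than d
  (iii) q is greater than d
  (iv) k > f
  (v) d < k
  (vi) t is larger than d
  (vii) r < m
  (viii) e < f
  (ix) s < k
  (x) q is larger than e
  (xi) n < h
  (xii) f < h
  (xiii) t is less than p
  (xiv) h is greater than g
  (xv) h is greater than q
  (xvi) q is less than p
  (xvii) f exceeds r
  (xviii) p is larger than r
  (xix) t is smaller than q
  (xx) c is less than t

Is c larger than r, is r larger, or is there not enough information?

Following every chain through c: above c we get t, q, p, h, m.
r is not reached, and no chain runs the other way from r to c.
So the given relations leave the order of c and r undetermined.

undetermined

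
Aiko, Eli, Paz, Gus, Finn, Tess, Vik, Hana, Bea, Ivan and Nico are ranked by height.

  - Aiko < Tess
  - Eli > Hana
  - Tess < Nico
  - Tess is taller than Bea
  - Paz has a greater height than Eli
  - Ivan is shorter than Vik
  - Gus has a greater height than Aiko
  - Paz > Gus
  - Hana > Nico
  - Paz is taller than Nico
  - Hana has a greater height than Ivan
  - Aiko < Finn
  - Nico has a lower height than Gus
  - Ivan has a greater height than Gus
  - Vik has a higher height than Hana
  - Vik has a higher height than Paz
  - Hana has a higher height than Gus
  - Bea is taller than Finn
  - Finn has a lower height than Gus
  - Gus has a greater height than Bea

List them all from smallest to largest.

Aiko < Finn < Bea < Tess < Nico < Gus < Ivan < Hana < Eli < Paz < Vik

Each adjacent pair is fixed by a given relation: Aiko < Finn; Finn < Bea; Bea < Tess; Tess < Nico; Nico < Gus; Gus < Ivan; Ivan < Hana; Hana < Eli; Eli < Paz; Paz < Vik. Chaining them end to end gives the full order.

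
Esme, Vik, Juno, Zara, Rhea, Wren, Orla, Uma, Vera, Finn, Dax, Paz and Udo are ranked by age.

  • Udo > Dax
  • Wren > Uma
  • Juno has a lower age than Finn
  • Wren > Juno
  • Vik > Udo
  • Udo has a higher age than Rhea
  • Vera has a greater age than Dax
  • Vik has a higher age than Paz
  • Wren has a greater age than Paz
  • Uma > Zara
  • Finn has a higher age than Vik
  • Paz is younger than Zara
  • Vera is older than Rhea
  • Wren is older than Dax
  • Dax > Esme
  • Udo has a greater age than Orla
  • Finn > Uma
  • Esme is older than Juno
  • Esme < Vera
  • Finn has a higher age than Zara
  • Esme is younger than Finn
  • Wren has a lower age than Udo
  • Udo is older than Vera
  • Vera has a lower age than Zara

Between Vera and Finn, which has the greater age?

Finn

Link the given pairs in sequence: Vera < Zara; Zara < Uma; Uma < Wren; Wren < Udo; Udo < Vik; Vik < Finn.
Chaining these gives Vera < Zara < Uma < Wren < Udo < Vik < Finn.
So Vera < Finn; Finn is the older of the two.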